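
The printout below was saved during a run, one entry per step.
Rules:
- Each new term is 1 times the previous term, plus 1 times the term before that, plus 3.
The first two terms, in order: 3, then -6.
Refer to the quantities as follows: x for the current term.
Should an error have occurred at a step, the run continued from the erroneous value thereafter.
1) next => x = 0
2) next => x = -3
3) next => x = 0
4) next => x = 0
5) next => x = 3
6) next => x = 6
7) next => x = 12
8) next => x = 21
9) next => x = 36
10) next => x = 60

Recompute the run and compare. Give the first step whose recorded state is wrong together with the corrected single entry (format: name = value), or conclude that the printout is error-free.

no error

step 1: x = 1*(-6) + (1)*(3) + (3) = 0 -> same as recorded
step 2: x = 1*(0) + (1)*(-6) + (3) = -3 -> consistent with the printout
step 3: x = 1*(-3) + (1)*(0) + (3) = 0 -> same as recorded
step 4: x = 1*(0) + (1)*(-3) + (3) = 0 -> in agreement
step 5: x = 1*(0) + (1)*(0) + (3) = 3 -> matches
step 6: x = 1*(3) + (1)*(0) + (3) = 6 -> consistent with the printout
step 7: x = 1*(6) + (1)*(3) + (3) = 12 -> consistent with the printout
step 8: x = 1*(12) + (1)*(6) + (3) = 21 -> same as recorded
step 9: x = 1*(21) + (1)*(12) + (3) = 36 -> consistent with the printout
step 10: x = 1*(36) + (1)*(21) + (3) = 60 -> exactly as logged
The recomputation confirms every line.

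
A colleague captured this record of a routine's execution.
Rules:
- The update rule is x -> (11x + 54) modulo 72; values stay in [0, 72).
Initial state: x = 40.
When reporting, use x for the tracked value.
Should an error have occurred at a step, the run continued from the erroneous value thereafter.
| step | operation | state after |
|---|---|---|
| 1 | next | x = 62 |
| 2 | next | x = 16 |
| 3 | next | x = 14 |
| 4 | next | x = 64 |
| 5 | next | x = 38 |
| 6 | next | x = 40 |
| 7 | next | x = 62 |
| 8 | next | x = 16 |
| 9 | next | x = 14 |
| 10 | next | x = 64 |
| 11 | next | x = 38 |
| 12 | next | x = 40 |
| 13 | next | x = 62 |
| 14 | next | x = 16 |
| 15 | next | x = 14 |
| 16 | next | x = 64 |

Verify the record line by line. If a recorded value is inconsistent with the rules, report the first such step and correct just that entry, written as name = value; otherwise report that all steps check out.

no error

Step 1: x = (11*40 + 54) mod 72 = 62 — checks out.
Step 2: x = (11*62 + 54) mod 72 = 16 — confirmed correct.
Step 3: x = (11*16 + 54) mod 72 = 14 — verified.
Step 4: x = (11*14 + 54) mod 72 = 64 — verified.
Step 5: x = (11*64 + 54) mod 72 = 38 — in agreement.
Step 6: x = (11*38 + 54) mod 72 = 40 — matches.
Step 7: x = (11*40 + 54) mod 72 = 62 — checks out.
Step 8: x = (11*62 + 54) mod 72 = 16 — matches.
Step 9: x = (11*16 + 54) mod 72 = 14 — checks out.
Step 10: x = (11*14 + 54) mod 72 = 64 — agrees with the record.
Step 11: x = (11*64 + 54) mod 72 = 38 — confirmed correct.
Step 12: x = (11*38 + 54) mod 72 = 40 — same as recorded.
Step 13: x = (11*40 + 54) mod 72 = 62 — no discrepancy.
Step 14: x = (11*62 + 54) mod 72 = 16 — confirmed correct.
Step 15: x = (11*16 + 54) mod 72 = 14 — consistent with the record.
Step 16: x = (11*14 + 54) mod 72 = 64 — exactly as logged.
Every step is consistent.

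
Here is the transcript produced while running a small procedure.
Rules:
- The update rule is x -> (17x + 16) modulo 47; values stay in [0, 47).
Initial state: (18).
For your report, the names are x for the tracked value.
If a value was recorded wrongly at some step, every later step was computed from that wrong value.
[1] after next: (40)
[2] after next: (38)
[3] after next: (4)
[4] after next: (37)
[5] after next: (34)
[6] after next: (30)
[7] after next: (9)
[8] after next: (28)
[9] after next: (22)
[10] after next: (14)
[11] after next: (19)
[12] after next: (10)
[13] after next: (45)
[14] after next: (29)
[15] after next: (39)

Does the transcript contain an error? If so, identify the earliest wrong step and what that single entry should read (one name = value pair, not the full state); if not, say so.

no error

Recomputing the run from the initial state:
step 1: x = 40
step 2: x = 38
step 3: x = 4
step 4: x = 37
step 5: x = 34
step 6: x = 30
step 7: x = 9
step 8: x = 28
step 9: x = 22
step 10: x = 14
step 11: x = 19
step 12: x = 10
step 13: x = 45
step 14: x = 29
step 15: x = 39
This matches the transcript at every step.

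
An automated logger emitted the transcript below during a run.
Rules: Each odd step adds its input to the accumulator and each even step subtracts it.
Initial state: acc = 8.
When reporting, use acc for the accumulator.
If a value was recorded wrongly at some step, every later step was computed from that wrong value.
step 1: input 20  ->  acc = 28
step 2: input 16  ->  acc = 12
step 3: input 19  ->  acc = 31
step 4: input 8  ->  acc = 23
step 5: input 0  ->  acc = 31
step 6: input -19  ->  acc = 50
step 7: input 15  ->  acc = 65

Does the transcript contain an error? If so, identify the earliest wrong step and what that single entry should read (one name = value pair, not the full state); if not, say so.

step 5, acc = 23

step 1: acc = 8 + 20 = 28 -> consistent with the transcript
step 2: acc = 28 - 16 = 12 -> consistent with the transcript
step 3: acc = 12 + 19 = 31 -> verified
step 4: acc = 31 - 8 = 23 -> verified
step 5: acc = 23 + 0 = 23 -> first mismatch against the transcript
Step 5 is the first one off; corrected, acc = 23.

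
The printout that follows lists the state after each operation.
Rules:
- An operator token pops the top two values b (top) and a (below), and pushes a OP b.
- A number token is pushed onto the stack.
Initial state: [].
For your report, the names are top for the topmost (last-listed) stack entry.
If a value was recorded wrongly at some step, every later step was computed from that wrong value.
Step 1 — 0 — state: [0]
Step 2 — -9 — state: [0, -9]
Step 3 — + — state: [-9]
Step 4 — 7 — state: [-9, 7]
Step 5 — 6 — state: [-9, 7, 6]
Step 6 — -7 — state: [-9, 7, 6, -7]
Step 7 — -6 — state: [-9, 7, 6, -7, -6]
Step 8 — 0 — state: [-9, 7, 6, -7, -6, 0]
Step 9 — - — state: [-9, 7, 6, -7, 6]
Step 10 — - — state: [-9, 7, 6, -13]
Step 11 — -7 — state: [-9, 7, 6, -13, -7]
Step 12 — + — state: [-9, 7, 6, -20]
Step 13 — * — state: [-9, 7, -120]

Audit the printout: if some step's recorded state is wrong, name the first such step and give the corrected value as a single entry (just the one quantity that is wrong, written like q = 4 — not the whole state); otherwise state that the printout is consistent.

step 9, top = -6

Recomputing the run from the initial state:
step 1: [0]
step 2: [0, -9]
step 3: [-9]
step 4: [-9, 7]
step 5: [-9, 7, 6]
step 6: [-9, 7, 6, -7]
step 7: [-9, 7, 6, -7, -6]
step 8: [-9, 7, 6, -7, -6, 0]
step 9: [-9, 7, 6, -7, -6]
step 10: [-9, 7, 6, -1]
step 11: [-9, 7, 6, -1, -7]
step 12: [-9, 7, 6, -8]
step 13: [-9, 7, -48]
The first disagreement with the printout is at step 9, where the value should be top = -6.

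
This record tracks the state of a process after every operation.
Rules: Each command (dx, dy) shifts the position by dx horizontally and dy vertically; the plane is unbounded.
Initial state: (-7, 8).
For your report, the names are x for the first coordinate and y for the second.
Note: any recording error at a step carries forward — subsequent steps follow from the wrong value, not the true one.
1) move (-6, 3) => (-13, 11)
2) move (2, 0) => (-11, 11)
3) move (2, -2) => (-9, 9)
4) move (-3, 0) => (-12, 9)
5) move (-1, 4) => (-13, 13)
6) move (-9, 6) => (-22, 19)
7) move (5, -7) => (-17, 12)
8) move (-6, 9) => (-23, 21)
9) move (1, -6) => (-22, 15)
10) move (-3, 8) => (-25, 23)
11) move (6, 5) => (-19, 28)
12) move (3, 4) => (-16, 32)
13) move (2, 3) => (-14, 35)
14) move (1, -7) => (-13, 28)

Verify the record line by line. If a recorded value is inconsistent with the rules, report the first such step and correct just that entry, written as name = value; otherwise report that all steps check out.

Step 1: x = -7 + (-6) = -13, y = 8 + (3) = 11 — exactly as logged.
Step 2: x = -13 + (2) = -11, y = 11 + (0) = 11 — consistent with the record.
Step 3: x = -11 + (2) = -9, y = 11 + (-2) = 9 — matches.
Step 4: x = -9 + (-3) = -12, y = 9 + (0) = 9 — confirmed correct.
Step 5: x = -12 + (-1) = -13, y = 9 + (4) = 13 — matches.
Step 6: x = -13 + (-9) = -22, y = 13 + (6) = 19 — exactly as logged.
Step 7: x = -22 + (5) = -17, y = 19 + (-7) = 12 — exactly as logged.
Step 8: x = -17 + (-6) = -23, y = 12 + (9) = 21 — matches.
Step 9: x = -23 + (1) = -22, y = 21 + (-6) = 15 — agrees with the record.
Step 10: x = -22 + (-3) = -25, y = 15 + (8) = 23 — exactly as logged.
Step 11: x = -25 + (6) = -19, y = 23 + (5) = 28 — exactly as logged.
Step 12: x = -19 + (3) = -16, y = 28 + (4) = 32 — agrees with the record.
Step 13: x = -16 + (2) = -14, y = 32 + (3) = 35 — exactly as logged.
Step 14: x = -14 + (1) = -13, y = 35 + (-7) = 28 — verified.
Each recorded entry agrees with the recomputation.

no error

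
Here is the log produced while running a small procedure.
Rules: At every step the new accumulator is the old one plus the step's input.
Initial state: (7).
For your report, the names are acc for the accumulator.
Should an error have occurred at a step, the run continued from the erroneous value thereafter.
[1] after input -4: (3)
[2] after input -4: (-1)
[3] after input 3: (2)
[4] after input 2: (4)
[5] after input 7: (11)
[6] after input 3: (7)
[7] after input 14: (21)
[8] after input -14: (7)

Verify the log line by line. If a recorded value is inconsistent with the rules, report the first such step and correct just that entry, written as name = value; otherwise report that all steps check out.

step 6, acc = 14

Step 1: acc = 7 + -4 = 3 — consistent with the log.
Step 2: acc = 3 + -4 = -1 — agrees with the log.
Step 3: acc = -1 + 3 = 2 — verified.
Step 4: acc = 2 + 2 = 4 — agrees with the log.
Step 5: acc = 4 + 7 = 11 — verified.
Step 6: acc = 11 + 3 = 14 — the entry is off here.
So the first discrepancy is step 6, where the right value is acc = 14.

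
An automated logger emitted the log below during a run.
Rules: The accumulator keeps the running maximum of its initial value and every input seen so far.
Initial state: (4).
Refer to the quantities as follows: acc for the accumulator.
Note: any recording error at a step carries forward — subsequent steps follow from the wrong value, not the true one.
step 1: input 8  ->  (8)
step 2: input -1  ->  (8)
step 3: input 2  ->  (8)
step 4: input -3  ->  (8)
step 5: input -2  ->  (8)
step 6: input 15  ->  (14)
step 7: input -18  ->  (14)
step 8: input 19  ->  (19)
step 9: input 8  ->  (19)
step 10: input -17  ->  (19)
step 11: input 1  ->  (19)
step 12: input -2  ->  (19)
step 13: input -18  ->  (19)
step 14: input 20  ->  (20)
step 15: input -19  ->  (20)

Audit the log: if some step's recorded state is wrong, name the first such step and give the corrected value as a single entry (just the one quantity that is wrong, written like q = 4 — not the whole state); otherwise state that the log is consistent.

Recomputing the run from the initial state:
step 1: acc = 8
step 2: acc = 8
step 3: acc = 8
step 4: acc = 8
step 5: acc = 8
step 6: acc = 15
step 7: acc = 15
step 8: acc = 19
step 9: acc = 19
step 10: acc = 19
step 11: acc = 19
step 12: acc = 19
step 13: acc = 19
step 14: acc = 20
step 15: acc = 20
The first disagreement with the log is at step 6, where the value should be acc = 15.

step 6, acc = 15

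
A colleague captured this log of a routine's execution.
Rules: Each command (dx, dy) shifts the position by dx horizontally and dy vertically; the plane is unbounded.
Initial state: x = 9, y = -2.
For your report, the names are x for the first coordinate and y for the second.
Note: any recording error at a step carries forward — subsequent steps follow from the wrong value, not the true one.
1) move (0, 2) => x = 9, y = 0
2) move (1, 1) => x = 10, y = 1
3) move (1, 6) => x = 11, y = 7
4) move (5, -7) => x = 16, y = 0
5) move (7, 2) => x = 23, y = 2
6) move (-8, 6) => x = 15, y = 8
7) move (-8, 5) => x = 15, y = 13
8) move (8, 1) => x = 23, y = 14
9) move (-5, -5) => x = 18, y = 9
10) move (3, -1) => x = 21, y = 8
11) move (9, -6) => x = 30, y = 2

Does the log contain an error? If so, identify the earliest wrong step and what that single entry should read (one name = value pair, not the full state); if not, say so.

step 7, x = 7

step 1: x = 9 + (0) = 9, y = -2 + (2) = 0 -> verified
step 2: x = 9 + (1) = 10, y = 0 + (1) = 1 -> confirmed correct
step 3: x = 10 + (1) = 11, y = 1 + (6) = 7 -> consistent with the log
step 4: x = 11 + (5) = 16, y = 7 + (-7) = 0 -> checks out
step 5: x = 16 + (7) = 23, y = 0 + (2) = 2 -> exactly as logged
step 6: x = 23 + (-8) = 15, y = 2 + (6) = 8 -> agrees with the log
step 7: x = 15 + (-8) = 7, y = 8 + (5) = 13 -> the recorded entry deviates here
The audit stops at step 7: the recorded entry is wrong and should be x = 7.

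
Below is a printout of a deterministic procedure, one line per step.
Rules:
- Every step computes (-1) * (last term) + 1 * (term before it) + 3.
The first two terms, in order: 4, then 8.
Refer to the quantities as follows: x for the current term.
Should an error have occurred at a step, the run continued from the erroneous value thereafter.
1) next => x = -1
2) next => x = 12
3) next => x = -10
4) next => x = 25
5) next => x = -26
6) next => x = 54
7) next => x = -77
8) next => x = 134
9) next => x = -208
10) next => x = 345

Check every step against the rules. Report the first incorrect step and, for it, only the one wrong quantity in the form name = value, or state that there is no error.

Recomputing the run from the initial state:
step 1: x = -1
step 2: x = 12
step 3: x = -10
step 4: x = 25
step 5: x = -32
step 6: x = 60
step 7: x = -89
step 8: x = 152
step 9: x = -238
step 10: x = 393
The first disagreement with the printout is at step 5, where the value should be x = -32.

step 5, x = -32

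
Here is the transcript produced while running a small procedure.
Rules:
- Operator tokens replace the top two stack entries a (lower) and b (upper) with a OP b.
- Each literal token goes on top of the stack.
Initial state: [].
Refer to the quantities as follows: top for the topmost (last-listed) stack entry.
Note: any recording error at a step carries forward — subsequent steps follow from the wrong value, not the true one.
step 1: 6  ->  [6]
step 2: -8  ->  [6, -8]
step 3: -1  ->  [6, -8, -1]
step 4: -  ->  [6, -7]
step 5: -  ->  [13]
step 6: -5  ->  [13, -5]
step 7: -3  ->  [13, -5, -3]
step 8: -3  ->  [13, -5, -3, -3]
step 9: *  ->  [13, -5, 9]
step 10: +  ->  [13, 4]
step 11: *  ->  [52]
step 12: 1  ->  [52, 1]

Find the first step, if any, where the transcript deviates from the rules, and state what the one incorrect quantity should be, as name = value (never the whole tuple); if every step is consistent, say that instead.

1. push 6: top = 6 (matches)
2. push -8: top = -8 (agrees with the transcript)
3. push -1: top = -1 (verified)
4. -8 - -1 = -7 (in agreement)
5. 6 - -7 = 13 (consistent with the transcript)
6. push -5: top = -5 (matches)
7. push -3: top = -3 (verified)
8. push -3: top = -3 (confirmed correct)
9. -3 * -3 = 9 (verified)
10. -5 + 9 = 4 (in agreement)
11. 13 * 4 = 52 (exactly as logged)
12. push 1: top = 1 (confirmed correct)
All steps check out; nothing to correct.

no error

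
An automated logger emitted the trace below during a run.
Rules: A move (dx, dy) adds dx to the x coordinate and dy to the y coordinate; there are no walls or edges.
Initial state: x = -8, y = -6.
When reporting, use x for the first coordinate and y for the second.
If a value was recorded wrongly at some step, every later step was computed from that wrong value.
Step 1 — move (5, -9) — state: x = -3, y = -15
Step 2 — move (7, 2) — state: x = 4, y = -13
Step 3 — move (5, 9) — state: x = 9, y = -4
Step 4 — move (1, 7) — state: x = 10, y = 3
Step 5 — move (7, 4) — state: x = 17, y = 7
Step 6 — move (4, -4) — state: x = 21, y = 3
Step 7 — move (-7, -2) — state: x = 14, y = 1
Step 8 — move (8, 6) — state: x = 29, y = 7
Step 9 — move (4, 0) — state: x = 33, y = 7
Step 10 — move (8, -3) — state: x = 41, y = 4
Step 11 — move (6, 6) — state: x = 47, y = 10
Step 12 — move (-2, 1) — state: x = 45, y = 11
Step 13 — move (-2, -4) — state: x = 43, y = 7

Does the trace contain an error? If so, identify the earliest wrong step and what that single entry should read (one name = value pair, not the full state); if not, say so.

step 8, x = 22

Recomputing the run from the initial state:
step 1: x = -3, y = -15
step 2: x = 4, y = -13
step 3: x = 9, y = -4
step 4: x = 10, y = 3
step 5: x = 17, y = 7
step 6: x = 21, y = 3
step 7: x = 14, y = 1
step 8: x = 22, y = 7
step 9: x = 26, y = 7
step 10: x = 34, y = 4
step 11: x = 40, y = 10
step 12: x = 38, y = 11
step 13: x = 36, y = 7
The first disagreement with the trace is at step 8, where the value should be x = 22.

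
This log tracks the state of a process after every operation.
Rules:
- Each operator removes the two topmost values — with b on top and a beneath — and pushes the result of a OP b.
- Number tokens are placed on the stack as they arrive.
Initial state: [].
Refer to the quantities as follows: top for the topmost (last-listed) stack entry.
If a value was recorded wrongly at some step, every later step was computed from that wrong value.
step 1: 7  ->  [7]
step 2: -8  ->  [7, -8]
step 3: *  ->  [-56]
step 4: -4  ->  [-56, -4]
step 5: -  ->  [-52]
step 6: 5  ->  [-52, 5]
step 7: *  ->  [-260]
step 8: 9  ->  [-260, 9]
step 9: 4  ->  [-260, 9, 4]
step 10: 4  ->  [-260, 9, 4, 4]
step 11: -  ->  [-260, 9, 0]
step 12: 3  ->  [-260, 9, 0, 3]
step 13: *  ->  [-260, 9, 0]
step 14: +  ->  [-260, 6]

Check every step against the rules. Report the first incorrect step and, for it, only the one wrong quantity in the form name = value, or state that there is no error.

step 14, top = 9

1. push 7: top = 7 (verified)
2. push -8: top = -8 (verified)
3. 7 * -8 = -56 (confirmed correct)
4. push -4: top = -4 (no discrepancy)
5. -56 - -4 = -52 (agrees with the log)
6. push 5: top = 5 (agrees with the log)
7. -52 * 5 = -260 (checks out)
8. push 9: top = 9 (agrees with the log)
9. push 4: top = 4 (matches)
10. push 4: top = 4 (no discrepancy)
11. 4 - 4 = 0 (agrees with the log)
12. push 3: top = 3 (agrees with the log)
13. 0 * 3 = 0 (same as recorded)
14. 9 + 0 = 9 (the entry is off here)
Conclusion: step 14 carries the first error; the entry should be top = 9.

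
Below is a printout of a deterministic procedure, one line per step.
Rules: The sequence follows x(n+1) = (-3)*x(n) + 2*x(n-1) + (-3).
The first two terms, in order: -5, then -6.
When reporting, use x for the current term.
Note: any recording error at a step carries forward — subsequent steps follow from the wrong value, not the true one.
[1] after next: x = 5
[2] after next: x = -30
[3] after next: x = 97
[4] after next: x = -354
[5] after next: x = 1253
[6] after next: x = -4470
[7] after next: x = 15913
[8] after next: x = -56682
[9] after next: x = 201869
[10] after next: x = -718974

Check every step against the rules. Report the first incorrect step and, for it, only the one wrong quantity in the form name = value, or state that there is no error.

no error

Recomputing the run from the initial state:
step 1: x = 5
step 2: x = -30
step 3: x = 97
step 4: x = -354
step 5: x = 1253
step 6: x = -4470
step 7: x = 15913
step 8: x = -56682
step 9: x = 201869
step 10: x = -718974
This matches the printout at every step.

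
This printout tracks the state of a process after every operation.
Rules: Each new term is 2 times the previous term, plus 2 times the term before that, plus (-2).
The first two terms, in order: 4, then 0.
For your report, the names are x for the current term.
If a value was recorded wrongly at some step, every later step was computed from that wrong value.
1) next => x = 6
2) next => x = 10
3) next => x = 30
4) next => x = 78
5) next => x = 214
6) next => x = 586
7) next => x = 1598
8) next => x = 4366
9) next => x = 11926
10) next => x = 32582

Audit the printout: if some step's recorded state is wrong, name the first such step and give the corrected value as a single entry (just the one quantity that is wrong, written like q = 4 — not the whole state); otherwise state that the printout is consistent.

step 6, x = 582

Recomputing the run from the initial state:
step 1: x = 6
step 2: x = 10
step 3: x = 30
step 4: x = 78
step 5: x = 214
step 6: x = 582
step 7: x = 1590
step 8: x = 4342
step 9: x = 11862
step 10: x = 32406
The first disagreement with the printout is at step 6, where the value should be x = 582.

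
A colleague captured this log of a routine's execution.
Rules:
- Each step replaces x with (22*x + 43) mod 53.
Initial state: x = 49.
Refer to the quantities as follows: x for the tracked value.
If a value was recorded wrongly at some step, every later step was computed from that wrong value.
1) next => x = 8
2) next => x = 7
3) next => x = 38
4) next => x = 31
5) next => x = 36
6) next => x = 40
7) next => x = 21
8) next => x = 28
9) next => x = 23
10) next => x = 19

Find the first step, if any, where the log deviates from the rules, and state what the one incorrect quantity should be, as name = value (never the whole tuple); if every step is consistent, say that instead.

Step 1: x = (22*49 + 43) mod 53 = 8 — matches.
Step 2: x = (22*8 + 43) mod 53 = 7 — agrees with the log.
Step 3: x = (22*7 + 43) mod 53 = 38 — verified.
Step 4: x = (22*38 + 43) mod 53 = 31 — agrees with the log.
Step 5: x = (22*31 + 43) mod 53 = 36 — in agreement.
Step 6: x = (22*36 + 43) mod 53 = 40 — same as recorded.
Step 7: x = (22*40 + 43) mod 53 = 22 — this is not what the log shows.
First deviation found at step 7; the corrected entry is x = 22.

step 7, x = 22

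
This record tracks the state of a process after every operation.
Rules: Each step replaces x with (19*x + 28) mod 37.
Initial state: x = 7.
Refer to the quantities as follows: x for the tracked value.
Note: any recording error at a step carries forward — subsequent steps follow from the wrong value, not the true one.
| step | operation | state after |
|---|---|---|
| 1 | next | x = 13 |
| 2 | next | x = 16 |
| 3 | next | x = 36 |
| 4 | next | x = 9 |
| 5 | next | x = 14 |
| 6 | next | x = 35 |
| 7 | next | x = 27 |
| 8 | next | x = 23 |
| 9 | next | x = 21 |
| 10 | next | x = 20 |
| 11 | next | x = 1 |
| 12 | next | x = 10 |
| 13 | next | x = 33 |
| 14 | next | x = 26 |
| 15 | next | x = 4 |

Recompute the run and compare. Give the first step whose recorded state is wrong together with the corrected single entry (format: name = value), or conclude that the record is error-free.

no error

Recomputing the run from the initial state:
step 1: x = 13
step 2: x = 16
step 3: x = 36
step 4: x = 9
step 5: x = 14
step 6: x = 35
step 7: x = 27
step 8: x = 23
step 9: x = 21
step 10: x = 20
step 11: x = 1
step 12: x = 10
step 13: x = 33
step 14: x = 26
step 15: x = 4
This matches the record at every step.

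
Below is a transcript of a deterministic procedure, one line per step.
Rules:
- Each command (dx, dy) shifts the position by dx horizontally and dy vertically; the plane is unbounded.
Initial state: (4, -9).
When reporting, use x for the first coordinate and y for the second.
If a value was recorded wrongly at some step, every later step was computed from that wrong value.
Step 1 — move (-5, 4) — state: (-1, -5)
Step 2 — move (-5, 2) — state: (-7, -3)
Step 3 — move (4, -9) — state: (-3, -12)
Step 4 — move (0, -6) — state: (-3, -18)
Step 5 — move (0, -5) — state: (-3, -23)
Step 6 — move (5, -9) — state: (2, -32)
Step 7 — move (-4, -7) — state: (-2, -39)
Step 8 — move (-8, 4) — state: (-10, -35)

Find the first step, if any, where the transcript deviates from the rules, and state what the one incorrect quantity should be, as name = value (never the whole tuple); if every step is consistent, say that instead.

step 1: x = 4 + (-5) = -1, y = -9 + (4) = -5 -> no discrepancy
step 2: x = -1 + (-5) = -6, y = -5 + (2) = -3 -> first mismatch against the transcript
So the first discrepancy is step 2, where the right value is x = -6.

step 2, x = -6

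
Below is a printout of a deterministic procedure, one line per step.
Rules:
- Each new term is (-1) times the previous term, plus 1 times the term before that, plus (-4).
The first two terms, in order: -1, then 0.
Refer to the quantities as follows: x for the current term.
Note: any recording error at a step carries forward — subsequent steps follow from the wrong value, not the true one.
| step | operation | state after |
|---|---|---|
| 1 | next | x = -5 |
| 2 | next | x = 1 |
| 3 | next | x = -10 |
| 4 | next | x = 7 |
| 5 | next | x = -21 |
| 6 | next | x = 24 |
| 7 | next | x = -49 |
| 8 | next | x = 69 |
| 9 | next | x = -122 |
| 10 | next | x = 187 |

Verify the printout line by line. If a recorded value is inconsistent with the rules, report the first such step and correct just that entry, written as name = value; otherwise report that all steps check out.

Step 1: x = -1*(0) + (1)*(-1) + (-4) = -5 — exactly as logged.
Step 2: x = -1*(-5) + (1)*(0) + (-4) = 1 — exactly as logged.
Step 3: x = -1*(1) + (1)*(-5) + (-4) = -10 — same as recorded.
Step 4: x = -1*(-10) + (1)*(1) + (-4) = 7 — same as recorded.
Step 5: x = -1*(7) + (1)*(-10) + (-4) = -21 — checks out.
Step 6: x = -1*(-21) + (1)*(7) + (-4) = 24 — agrees with the printout.
Step 7: x = -1*(24) + (1)*(-21) + (-4) = -49 — verified.
Step 8: x = -1*(-49) + (1)*(24) + (-4) = 69 — confirmed correct.
Step 9: x = -1*(69) + (1)*(-49) + (-4) = -122 — no discrepancy.
Step 10: x = -1*(-122) + (1)*(69) + (-4) = 187 — exactly as logged.
Each recorded entry agrees with the recomputation.

no error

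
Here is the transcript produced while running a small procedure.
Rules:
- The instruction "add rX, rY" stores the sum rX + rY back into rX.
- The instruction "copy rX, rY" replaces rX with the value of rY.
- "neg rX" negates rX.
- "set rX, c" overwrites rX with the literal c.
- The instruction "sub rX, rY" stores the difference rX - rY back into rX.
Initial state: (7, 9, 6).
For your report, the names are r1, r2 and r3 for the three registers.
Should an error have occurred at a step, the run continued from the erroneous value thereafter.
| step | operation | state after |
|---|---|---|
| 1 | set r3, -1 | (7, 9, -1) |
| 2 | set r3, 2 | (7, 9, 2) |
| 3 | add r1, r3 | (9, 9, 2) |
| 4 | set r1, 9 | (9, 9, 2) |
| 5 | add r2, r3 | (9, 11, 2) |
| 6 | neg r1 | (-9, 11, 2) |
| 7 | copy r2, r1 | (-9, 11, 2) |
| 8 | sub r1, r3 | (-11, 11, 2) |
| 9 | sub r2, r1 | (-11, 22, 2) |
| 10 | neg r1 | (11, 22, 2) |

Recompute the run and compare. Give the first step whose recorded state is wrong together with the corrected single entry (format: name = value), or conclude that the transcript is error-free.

step 7, r2 = -9

step 1: r3 = -1 -> agrees with the transcript
step 2: r3 = 2 -> consistent with the transcript
step 3: r1 = 7 + 2 = 9 -> checks out
step 4: r1 = 9 -> agrees with the transcript
step 5: r2 = 9 + 2 = 11 -> matches
step 6: r1 = -(9) = -9 -> agrees with the transcript
step 7: r2 = -9 -> the recorded entry deviates here
First deviation found at step 7; the corrected entry is r2 = -9.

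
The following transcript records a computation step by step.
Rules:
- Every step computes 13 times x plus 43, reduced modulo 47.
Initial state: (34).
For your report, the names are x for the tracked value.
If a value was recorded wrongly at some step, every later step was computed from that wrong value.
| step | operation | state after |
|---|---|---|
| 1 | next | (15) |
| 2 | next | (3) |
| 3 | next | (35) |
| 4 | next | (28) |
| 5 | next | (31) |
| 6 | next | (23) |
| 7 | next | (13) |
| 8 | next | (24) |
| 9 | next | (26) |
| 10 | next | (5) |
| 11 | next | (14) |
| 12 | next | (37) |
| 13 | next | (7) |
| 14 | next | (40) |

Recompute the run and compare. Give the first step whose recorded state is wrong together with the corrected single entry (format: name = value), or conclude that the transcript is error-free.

no error

Recomputing the run from the initial state:
step 1: x = 15
step 2: x = 3
step 3: x = 35
step 4: x = 28
step 5: x = 31
step 6: x = 23
step 7: x = 13
step 8: x = 24
step 9: x = 26
step 10: x = 5
step 11: x = 14
step 12: x = 37
step 13: x = 7
step 14: x = 40
This matches the transcript at every step.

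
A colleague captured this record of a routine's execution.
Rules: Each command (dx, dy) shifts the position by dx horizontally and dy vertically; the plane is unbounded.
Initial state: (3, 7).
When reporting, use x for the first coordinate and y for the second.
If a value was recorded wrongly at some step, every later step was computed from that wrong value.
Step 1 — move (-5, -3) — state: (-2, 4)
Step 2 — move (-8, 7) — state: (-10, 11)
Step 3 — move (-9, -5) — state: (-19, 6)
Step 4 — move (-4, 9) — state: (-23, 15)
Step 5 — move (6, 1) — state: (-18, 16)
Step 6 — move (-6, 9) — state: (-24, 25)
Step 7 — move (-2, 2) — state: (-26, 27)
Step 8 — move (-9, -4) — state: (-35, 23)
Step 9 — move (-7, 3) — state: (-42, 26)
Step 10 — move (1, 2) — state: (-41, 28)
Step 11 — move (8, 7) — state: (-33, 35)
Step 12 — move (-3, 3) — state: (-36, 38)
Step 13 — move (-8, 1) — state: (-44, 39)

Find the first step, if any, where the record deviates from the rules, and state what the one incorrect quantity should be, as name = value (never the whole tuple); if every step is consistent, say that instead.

step 5, x = -17

1. x = 3 + (-5) = -2, y = 7 + (-3) = 4 (agrees with the record)
2. x = -2 + (-8) = -10, y = 4 + (7) = 11 (confirmed correct)
3. x = -10 + (-9) = -19, y = 11 + (-5) = 6 (agrees with the record)
4. x = -19 + (-4) = -23, y = 6 + (9) = 15 (consistent with the record)
5. x = -23 + (6) = -17, y = 15 + (1) = 16 (the recorded entry deviates here)
Conclusion: step 5 carries the first error; the entry should be x = -17.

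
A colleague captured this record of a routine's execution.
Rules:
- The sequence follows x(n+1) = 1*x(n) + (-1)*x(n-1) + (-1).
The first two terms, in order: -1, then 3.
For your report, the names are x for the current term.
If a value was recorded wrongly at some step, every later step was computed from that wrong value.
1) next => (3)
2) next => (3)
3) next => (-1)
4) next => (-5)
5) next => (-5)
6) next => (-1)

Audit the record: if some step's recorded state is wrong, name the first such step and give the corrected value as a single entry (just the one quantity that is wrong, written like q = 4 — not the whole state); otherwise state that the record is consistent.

step 2, x = -1

1. x = 1*(3) + (-1)*(-1) + (-1) = 3 (no discrepancy)
2. x = 1*(3) + (-1)*(3) + (-1) = -1 (the recorded entry deviates here)
Conclusion: step 2 carries the first error; the entry should be x = -1.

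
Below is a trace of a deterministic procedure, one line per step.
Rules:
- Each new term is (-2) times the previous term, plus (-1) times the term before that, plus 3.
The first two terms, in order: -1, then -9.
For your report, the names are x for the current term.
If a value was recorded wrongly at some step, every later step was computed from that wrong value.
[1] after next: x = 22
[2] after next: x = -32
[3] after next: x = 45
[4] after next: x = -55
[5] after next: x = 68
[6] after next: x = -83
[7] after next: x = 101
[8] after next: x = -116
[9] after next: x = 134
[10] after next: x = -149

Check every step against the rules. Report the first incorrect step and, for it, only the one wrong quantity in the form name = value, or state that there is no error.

step 6, x = -78

Step 1: x = -2*(-9) + (-1)*(-1) + (3) = 22 — verified.
Step 2: x = -2*(22) + (-1)*(-9) + (3) = -32 — consistent with the trace.
Step 3: x = -2*(-32) + (-1)*(22) + (3) = 45 — in agreement.
Step 4: x = -2*(45) + (-1)*(-32) + (3) = -55 — same as recorded.
Step 5: x = -2*(-55) + (-1)*(45) + (3) = 68 — agrees with the trace.
Step 6: x = -2*(68) + (-1)*(-55) + (3) = -78 — the recorded entry deviates here.
The audit stops at step 6: the recorded entry is wrong and should be x = -78.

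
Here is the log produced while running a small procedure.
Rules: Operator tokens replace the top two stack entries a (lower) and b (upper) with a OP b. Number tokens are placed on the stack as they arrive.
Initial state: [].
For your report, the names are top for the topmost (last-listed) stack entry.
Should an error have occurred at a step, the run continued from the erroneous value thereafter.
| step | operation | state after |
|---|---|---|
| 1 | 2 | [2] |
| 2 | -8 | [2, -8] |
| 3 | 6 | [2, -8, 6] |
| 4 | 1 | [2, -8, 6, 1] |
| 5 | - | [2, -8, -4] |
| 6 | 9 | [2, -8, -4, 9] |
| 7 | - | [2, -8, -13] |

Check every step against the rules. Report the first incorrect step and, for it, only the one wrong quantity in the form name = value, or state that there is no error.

step 5, top = 5

step 1: push 2: top = 2 -> matches
step 2: push -8: top = -8 -> checks out
step 3: push 6: top = 6 -> exactly as logged
step 4: push 1: top = 1 -> same as recorded
step 5: 6 - 1 = 5 -> this is not what the log shows
Conclusion: step 5 carries the first error; the entry should be top = 5.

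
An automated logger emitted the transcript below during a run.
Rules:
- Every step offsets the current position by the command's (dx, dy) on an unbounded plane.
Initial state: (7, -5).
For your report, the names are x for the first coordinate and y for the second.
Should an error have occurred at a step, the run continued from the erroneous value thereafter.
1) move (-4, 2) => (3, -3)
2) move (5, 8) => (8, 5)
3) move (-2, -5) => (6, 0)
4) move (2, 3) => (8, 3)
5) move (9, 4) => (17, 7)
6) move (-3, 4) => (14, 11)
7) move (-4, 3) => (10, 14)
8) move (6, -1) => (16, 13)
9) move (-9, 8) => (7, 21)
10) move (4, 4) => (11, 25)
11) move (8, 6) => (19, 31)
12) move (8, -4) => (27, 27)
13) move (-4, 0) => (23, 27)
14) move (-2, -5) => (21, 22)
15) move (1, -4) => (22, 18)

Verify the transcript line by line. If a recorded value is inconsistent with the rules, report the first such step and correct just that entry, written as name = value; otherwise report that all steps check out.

Recomputing the run from the initial state:
step 1: x = 3, y = -3
step 2: x = 8, y = 5
step 3: x = 6, y = 0
step 4: x = 8, y = 3
step 5: x = 17, y = 7
step 6: x = 14, y = 11
step 7: x = 10, y = 14
step 8: x = 16, y = 13
step 9: x = 7, y = 21
step 10: x = 11, y = 25
step 11: x = 19, y = 31
step 12: x = 27, y = 27
step 13: x = 23, y = 27
step 14: x = 21, y = 22
step 15: x = 22, y = 18
This matches the transcript at every step.

no error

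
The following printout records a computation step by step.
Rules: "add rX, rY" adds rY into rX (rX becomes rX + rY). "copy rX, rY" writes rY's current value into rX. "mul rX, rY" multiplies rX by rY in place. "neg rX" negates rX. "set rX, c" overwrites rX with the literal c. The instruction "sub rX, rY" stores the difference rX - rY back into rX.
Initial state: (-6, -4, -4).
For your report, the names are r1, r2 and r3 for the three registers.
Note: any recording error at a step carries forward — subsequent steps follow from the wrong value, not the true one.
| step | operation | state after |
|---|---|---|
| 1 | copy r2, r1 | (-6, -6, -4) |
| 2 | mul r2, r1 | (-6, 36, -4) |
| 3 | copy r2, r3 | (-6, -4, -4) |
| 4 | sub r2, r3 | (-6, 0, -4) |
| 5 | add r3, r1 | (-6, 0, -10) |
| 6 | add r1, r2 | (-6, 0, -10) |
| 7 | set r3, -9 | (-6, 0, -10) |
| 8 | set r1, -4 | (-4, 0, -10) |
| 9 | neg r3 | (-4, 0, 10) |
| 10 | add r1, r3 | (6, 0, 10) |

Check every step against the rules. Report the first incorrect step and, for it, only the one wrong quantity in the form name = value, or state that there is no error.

step 1: r2 = -6 -> checks out
step 2: r2 = -6 * -6 = 36 -> in agreement
step 3: r2 = -4 -> in agreement
step 4: r2 = -4 - -4 = 0 -> exactly as logged
step 5: r3 = -4 + -6 = -10 -> confirmed correct
step 6: r1 = -6 + 0 = -6 -> confirmed correct
step 7: r3 = -9 -> first mismatch against the printout
Conclusion: step 7 carries the first error; the entry should be r3 = -9.

step 7, r3 = -9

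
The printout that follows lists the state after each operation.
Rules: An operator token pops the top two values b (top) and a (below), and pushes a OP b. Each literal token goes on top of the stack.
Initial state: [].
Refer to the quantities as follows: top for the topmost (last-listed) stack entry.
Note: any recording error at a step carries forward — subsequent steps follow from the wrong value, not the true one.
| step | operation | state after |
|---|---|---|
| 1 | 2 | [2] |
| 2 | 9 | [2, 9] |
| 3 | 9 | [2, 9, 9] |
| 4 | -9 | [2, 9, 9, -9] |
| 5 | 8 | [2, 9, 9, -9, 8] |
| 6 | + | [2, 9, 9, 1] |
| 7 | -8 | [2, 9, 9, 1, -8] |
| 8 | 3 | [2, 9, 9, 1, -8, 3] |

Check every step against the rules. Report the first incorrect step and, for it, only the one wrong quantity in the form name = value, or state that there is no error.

step 6, top = -1

Recomputing the run from the initial state:
step 1: [2]
step 2: [2, 9]
step 3: [2, 9, 9]
step 4: [2, 9, 9, -9]
step 5: [2, 9, 9, -9, 8]
step 6: [2, 9, 9, -1]
step 7: [2, 9, 9, -1, -8]
step 8: [2, 9, 9, -1, -8, 3]
The first disagreement with the printout is at step 6, where the value should be top = -1.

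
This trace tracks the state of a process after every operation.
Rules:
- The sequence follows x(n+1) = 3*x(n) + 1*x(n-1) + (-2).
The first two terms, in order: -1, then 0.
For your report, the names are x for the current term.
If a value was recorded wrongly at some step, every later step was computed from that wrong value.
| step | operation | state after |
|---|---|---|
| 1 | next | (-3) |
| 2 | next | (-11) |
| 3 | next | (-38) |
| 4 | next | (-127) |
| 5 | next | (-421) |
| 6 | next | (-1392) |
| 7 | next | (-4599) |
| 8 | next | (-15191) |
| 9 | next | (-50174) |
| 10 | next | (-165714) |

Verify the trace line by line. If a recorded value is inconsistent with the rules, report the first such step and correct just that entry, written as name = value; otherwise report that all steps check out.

step 10, x = -165715

Recomputing the run from the initial state:
step 1: x = -3
step 2: x = -11
step 3: x = -38
step 4: x = -127
step 5: x = -421
step 6: x = -1392
step 7: x = -4599
step 8: x = -15191
step 9: x = -50174
step 10: x = -165715
The first disagreement with the trace is at step 10, where the value should be x = -165715.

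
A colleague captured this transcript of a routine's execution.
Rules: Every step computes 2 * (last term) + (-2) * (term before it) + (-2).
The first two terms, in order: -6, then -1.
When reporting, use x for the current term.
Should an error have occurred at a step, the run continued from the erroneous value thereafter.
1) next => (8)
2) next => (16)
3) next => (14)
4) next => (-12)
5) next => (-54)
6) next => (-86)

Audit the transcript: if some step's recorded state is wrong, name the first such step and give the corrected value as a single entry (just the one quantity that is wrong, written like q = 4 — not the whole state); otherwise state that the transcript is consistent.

step 4, x = -6

step 1: x = 2*(-1) + (-2)*(-6) + (-2) = 8 -> agrees with the transcript
step 2: x = 2*(8) + (-2)*(-1) + (-2) = 16 -> matches
step 3: x = 2*(16) + (-2)*(8) + (-2) = 14 -> same as recorded
step 4: x = 2*(14) + (-2)*(16) + (-2) = -6 -> not what was recorded
The earliest wrong entry is at step 4: it should read x = -6.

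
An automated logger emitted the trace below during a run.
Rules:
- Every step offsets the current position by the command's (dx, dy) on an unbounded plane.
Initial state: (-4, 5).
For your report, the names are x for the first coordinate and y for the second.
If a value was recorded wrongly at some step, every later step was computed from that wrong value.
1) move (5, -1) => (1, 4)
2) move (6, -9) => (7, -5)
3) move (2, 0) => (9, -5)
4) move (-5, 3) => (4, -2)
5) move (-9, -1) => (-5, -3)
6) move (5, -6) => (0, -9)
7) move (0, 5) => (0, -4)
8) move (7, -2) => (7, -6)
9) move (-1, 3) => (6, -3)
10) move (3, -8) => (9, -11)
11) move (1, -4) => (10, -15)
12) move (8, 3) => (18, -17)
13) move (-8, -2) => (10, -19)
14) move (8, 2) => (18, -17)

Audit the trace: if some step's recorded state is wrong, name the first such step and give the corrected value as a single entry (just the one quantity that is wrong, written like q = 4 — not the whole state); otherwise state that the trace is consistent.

step 12, y = -12

Recomputing the run from the initial state:
step 1: x = 1, y = 4
step 2: x = 7, y = -5
step 3: x = 9, y = -5
step 4: x = 4, y = -2
step 5: x = -5, y = -3
step 6: x = 0, y = -9
step 7: x = 0, y = -4
step 8: x = 7, y = -6
step 9: x = 6, y = -3
step 10: x = 9, y = -11
step 11: x = 10, y = -15
step 12: x = 18, y = -12
step 13: x = 10, y = -14
step 14: x = 18, y = -12
The first disagreement with the trace is at step 12, where the value should be y = -12.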